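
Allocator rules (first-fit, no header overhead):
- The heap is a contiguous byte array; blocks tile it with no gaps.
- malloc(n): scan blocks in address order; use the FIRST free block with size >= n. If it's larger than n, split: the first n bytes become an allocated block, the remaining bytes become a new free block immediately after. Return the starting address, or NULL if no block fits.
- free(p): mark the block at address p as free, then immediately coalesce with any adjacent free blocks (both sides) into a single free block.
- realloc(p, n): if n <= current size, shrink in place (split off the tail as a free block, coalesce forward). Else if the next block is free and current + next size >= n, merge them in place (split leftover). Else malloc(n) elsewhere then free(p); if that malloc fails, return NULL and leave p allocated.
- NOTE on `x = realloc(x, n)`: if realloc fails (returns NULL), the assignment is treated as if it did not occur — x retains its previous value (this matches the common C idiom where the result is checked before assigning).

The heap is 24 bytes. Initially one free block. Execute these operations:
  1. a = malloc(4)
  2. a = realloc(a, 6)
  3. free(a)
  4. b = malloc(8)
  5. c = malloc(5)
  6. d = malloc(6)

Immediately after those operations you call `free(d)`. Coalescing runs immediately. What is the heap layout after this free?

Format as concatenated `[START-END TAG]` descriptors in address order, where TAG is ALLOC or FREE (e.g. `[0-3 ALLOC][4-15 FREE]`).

Op 1: a = malloc(4) -> a = 0; heap: [0-3 ALLOC][4-23 FREE]
Op 2: a = realloc(a, 6) -> a = 0; heap: [0-5 ALLOC][6-23 FREE]
Op 3: free(a) -> (freed a); heap: [0-23 FREE]
Op 4: b = malloc(8) -> b = 0; heap: [0-7 ALLOC][8-23 FREE]
Op 5: c = malloc(5) -> c = 8; heap: [0-7 ALLOC][8-12 ALLOC][13-23 FREE]
Op 6: d = malloc(6) -> d = 13; heap: [0-7 ALLOC][8-12 ALLOC][13-18 ALLOC][19-23 FREE]
free(d): d = 13 -> block [13-18 ALLOC]; mark free, coalesce with adjacent free neighbors -> [0-7 ALLOC][8-12 ALLOC][13-23 FREE]

Answer: [0-7 ALLOC][8-12 ALLOC][13-23 FREE]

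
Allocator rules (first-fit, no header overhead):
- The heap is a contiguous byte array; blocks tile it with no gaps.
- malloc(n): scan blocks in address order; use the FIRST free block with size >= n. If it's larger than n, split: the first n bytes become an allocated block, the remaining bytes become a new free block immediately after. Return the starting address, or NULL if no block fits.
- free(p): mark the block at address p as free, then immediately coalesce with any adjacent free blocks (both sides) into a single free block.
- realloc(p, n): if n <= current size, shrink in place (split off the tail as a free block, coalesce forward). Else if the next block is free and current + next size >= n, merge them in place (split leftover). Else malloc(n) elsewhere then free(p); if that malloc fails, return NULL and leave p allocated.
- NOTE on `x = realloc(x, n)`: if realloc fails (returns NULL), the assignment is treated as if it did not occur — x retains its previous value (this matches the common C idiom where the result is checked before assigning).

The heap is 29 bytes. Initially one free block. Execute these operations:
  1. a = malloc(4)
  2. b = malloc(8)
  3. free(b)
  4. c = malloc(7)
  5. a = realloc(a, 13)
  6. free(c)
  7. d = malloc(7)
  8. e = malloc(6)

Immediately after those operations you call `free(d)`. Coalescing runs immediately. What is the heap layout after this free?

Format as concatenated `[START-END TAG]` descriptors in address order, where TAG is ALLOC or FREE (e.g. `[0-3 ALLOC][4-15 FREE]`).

Op 1: a = malloc(4) -> a = 0; heap: [0-3 ALLOC][4-28 FREE]
Op 2: b = malloc(8) -> b = 4; heap: [0-3 ALLOC][4-11 ALLOC][12-28 FREE]
Op 3: free(b) -> (freed b); heap: [0-3 ALLOC][4-28 FREE]
Op 4: c = malloc(7) -> c = 4; heap: [0-3 ALLOC][4-10 ALLOC][11-28 FREE]
Op 5: a = realloc(a, 13) -> a = 11; heap: [0-3 FREE][4-10 ALLOC][11-23 ALLOC][24-28 FREE]
Op 6: free(c) -> (freed c); heap: [0-10 FREE][11-23 ALLOC][24-28 FREE]
Op 7: d = malloc(7) -> d = 0; heap: [0-6 ALLOC][7-10 FREE][11-23 ALLOC][24-28 FREE]
Op 8: e = malloc(6) -> e = NULL; heap: [0-6 ALLOC][7-10 FREE][11-23 ALLOC][24-28 FREE]
free(d): d = 0 -> block [0-6 ALLOC]; mark free, coalesce with adjacent free neighbors -> [0-10 FREE][11-23 ALLOC][24-28 FREE]

Answer: [0-10 FREE][11-23 ALLOC][24-28 FREE]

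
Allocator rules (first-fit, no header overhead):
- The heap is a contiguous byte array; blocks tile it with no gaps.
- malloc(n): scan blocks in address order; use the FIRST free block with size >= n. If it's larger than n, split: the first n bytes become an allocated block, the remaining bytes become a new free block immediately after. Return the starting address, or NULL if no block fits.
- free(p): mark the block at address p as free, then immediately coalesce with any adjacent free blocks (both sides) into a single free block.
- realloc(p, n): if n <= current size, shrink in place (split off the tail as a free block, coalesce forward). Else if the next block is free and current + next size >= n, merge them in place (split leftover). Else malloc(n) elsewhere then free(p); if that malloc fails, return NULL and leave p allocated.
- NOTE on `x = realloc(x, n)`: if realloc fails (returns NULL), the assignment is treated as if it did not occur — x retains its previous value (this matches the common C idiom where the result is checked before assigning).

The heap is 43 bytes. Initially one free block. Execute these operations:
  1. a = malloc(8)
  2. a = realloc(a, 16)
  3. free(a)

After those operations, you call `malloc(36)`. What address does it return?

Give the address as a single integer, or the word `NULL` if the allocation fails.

Op 1: a = malloc(8) -> a = 0; heap: [0-7 ALLOC][8-42 FREE]
Op 2: a = realloc(a, 16) -> a = 0; heap: [0-15 ALLOC][16-42 FREE]
Op 3: free(a) -> (freed a); heap: [0-42 FREE]
malloc(36): first-fit scan over [0-42 FREE] -> 0

Answer: 0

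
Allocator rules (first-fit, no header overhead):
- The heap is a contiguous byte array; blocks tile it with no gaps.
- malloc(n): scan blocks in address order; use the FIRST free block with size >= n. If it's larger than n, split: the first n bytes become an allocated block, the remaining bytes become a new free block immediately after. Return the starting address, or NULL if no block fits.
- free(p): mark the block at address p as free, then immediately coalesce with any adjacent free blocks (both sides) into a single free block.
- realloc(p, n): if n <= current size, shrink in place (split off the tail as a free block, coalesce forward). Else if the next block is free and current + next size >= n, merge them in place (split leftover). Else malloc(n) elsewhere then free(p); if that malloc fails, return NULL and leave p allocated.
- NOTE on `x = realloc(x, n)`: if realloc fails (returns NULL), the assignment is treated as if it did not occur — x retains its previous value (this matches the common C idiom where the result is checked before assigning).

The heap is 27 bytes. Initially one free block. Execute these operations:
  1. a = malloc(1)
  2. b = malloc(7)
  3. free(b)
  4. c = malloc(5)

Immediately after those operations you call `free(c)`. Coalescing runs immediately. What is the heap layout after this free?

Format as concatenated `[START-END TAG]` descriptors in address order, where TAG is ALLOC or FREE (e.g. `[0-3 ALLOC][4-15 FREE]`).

Op 1: a = malloc(1) -> a = 0; heap: [0-0 ALLOC][1-26 FREE]
Op 2: b = malloc(7) -> b = 1; heap: [0-0 ALLOC][1-7 ALLOC][8-26 FREE]
Op 3: free(b) -> (freed b); heap: [0-0 ALLOC][1-26 FREE]
Op 4: c = malloc(5) -> c = 1; heap: [0-0 ALLOC][1-5 ALLOC][6-26 FREE]
free(c): c = 1 -> block [1-5 ALLOC]; mark free, coalesce with adjacent free neighbors -> [0-0 ALLOC][1-26 FREE]

Answer: [0-0 ALLOC][1-26 FREE]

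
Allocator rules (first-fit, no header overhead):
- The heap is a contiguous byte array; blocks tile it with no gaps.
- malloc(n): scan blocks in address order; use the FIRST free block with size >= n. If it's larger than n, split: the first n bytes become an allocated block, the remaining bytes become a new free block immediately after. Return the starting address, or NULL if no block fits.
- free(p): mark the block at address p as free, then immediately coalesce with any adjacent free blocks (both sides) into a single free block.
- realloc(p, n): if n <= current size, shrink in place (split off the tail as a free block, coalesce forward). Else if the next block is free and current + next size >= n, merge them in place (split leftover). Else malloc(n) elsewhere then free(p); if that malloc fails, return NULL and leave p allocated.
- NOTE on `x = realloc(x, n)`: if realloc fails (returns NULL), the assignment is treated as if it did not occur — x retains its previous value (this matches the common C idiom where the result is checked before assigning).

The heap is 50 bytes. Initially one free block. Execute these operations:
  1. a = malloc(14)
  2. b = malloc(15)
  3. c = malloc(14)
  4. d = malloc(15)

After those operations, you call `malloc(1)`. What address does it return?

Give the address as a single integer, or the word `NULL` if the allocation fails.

Answer: 43

Derivation:
Op 1: a = malloc(14) -> a = 0; heap: [0-13 ALLOC][14-49 FREE]
Op 2: b = malloc(15) -> b = 14; heap: [0-13 ALLOC][14-28 ALLOC][29-49 FREE]
Op 3: c = malloc(14) -> c = 29; heap: [0-13 ALLOC][14-28 ALLOC][29-42 ALLOC][43-49 FREE]
Op 4: d = malloc(15) -> d = NULL; heap: [0-13 ALLOC][14-28 ALLOC][29-42 ALLOC][43-49 FREE]
malloc(1): first-fit scan over [0-13 ALLOC][14-28 ALLOC][29-42 ALLOC][43-49 FREE] -> 43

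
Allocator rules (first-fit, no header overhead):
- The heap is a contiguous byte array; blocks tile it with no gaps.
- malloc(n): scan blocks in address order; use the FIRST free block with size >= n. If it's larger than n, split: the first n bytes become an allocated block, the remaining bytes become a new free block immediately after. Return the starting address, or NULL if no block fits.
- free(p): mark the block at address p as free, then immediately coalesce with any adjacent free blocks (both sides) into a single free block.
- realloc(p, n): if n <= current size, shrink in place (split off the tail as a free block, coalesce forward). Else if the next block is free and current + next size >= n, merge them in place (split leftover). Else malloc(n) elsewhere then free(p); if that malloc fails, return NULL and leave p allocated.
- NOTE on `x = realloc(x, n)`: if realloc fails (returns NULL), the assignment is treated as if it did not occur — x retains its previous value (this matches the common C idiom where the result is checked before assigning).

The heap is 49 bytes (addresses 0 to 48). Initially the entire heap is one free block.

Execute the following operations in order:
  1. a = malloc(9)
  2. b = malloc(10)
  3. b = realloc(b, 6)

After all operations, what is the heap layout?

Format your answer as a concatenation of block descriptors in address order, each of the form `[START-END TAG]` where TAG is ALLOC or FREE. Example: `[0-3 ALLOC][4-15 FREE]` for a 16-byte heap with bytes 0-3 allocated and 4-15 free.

Answer: [0-8 ALLOC][9-14 ALLOC][15-48 FREE]

Derivation:
Op 1: a = malloc(9) -> a = 0; heap: [0-8 ALLOC][9-48 FREE]
Op 2: b = malloc(10) -> b = 9; heap: [0-8 ALLOC][9-18 ALLOC][19-48 FREE]
Op 3: b = realloc(b, 6) -> b = 9; heap: [0-8 ALLOC][9-14 ALLOC][15-48 FREE]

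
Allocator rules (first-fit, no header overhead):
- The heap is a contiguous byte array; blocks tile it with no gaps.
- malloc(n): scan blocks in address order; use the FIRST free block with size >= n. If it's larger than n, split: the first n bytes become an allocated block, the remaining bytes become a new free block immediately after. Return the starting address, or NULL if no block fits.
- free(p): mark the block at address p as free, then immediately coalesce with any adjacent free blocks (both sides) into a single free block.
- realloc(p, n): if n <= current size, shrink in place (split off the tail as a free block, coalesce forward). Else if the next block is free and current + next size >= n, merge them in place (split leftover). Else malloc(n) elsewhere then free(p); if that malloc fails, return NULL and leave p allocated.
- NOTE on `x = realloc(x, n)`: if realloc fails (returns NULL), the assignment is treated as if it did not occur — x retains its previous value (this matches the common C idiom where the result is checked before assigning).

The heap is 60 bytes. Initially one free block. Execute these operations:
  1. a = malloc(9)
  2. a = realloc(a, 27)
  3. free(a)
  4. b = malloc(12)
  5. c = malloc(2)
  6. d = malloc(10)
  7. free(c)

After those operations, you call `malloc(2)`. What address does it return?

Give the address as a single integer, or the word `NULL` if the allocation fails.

Answer: 12

Derivation:
Op 1: a = malloc(9) -> a = 0; heap: [0-8 ALLOC][9-59 FREE]
Op 2: a = realloc(a, 27) -> a = 0; heap: [0-26 ALLOC][27-59 FREE]
Op 3: free(a) -> (freed a); heap: [0-59 FREE]
Op 4: b = malloc(12) -> b = 0; heap: [0-11 ALLOC][12-59 FREE]
Op 5: c = malloc(2) -> c = 12; heap: [0-11 ALLOC][12-13 ALLOC][14-59 FREE]
Op 6: d = malloc(10) -> d = 14; heap: [0-11 ALLOC][12-13 ALLOC][14-23 ALLOC][24-59 FREE]
Op 7: free(c) -> (freed c); heap: [0-11 ALLOC][12-13 FREE][14-23 ALLOC][24-59 FREE]
malloc(2): first-fit scan over [0-11 ALLOC][12-13 FREE][14-23 ALLOC][24-59 FREE] -> 12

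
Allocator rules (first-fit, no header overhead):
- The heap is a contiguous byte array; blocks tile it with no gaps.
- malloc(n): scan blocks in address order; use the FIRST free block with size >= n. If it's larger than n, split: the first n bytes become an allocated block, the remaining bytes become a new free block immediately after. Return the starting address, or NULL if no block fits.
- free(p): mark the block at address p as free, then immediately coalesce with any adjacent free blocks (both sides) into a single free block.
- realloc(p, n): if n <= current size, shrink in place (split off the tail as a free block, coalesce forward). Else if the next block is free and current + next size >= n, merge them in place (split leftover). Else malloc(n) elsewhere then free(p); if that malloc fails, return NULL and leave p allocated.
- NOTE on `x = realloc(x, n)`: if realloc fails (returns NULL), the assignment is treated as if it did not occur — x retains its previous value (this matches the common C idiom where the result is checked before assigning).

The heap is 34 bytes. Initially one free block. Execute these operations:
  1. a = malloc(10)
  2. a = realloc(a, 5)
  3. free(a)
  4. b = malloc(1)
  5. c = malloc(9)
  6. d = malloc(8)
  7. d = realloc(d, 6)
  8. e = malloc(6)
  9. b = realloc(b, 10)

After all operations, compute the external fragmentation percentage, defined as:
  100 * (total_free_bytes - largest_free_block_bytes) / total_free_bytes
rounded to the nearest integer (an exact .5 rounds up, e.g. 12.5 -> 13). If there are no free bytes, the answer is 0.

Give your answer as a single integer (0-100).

Answer: 33

Derivation:
Op 1: a = malloc(10) -> a = 0; heap: [0-9 ALLOC][10-33 FREE]
Op 2: a = realloc(a, 5) -> a = 0; heap: [0-4 ALLOC][5-33 FREE]
Op 3: free(a) -> (freed a); heap: [0-33 FREE]
Op 4: b = malloc(1) -> b = 0; heap: [0-0 ALLOC][1-33 FREE]
Op 5: c = malloc(9) -> c = 1; heap: [0-0 ALLOC][1-9 ALLOC][10-33 FREE]
Op 6: d = malloc(8) -> d = 10; heap: [0-0 ALLOC][1-9 ALLOC][10-17 ALLOC][18-33 FREE]
Op 7: d = realloc(d, 6) -> d = 10; heap: [0-0 ALLOC][1-9 ALLOC][10-15 ALLOC][16-33 FREE]
Op 8: e = malloc(6) -> e = 16; heap: [0-0 ALLOC][1-9 ALLOC][10-15 ALLOC][16-21 ALLOC][22-33 FREE]
Op 9: b = realloc(b, 10) -> b = 22; heap: [0-0 FREE][1-9 ALLOC][10-15 ALLOC][16-21 ALLOC][22-31 ALLOC][32-33 FREE]
Free blocks: [1 2] total_free=3 largest=2 -> 100*(3-2)/3 = 100/3 ≈ 33.333 -> rounds to 33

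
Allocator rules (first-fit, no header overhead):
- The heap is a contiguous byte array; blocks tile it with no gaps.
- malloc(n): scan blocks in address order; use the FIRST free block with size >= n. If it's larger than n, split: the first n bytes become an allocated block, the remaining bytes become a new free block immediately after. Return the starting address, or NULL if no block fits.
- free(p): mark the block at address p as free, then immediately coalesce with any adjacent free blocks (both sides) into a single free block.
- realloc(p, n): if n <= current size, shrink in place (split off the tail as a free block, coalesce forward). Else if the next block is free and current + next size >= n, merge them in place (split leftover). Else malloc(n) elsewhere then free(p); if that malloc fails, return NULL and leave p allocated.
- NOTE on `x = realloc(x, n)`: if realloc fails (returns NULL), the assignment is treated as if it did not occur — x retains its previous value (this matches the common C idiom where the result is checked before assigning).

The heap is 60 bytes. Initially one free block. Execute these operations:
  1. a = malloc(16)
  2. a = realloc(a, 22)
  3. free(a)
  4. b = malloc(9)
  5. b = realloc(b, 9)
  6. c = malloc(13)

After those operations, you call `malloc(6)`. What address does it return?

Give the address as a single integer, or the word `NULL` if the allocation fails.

Answer: 22

Derivation:
Op 1: a = malloc(16) -> a = 0; heap: [0-15 ALLOC][16-59 FREE]
Op 2: a = realloc(a, 22) -> a = 0; heap: [0-21 ALLOC][22-59 FREE]
Op 3: free(a) -> (freed a); heap: [0-59 FREE]
Op 4: b = malloc(9) -> b = 0; heap: [0-8 ALLOC][9-59 FREE]
Op 5: b = realloc(b, 9) -> b = 0; heap: [0-8 ALLOC][9-59 FREE]
Op 6: c = malloc(13) -> c = 9; heap: [0-8 ALLOC][9-21 ALLOC][22-59 FREE]
malloc(6): first-fit scan over [0-8 ALLOC][9-21 ALLOC][22-59 FREE] -> 22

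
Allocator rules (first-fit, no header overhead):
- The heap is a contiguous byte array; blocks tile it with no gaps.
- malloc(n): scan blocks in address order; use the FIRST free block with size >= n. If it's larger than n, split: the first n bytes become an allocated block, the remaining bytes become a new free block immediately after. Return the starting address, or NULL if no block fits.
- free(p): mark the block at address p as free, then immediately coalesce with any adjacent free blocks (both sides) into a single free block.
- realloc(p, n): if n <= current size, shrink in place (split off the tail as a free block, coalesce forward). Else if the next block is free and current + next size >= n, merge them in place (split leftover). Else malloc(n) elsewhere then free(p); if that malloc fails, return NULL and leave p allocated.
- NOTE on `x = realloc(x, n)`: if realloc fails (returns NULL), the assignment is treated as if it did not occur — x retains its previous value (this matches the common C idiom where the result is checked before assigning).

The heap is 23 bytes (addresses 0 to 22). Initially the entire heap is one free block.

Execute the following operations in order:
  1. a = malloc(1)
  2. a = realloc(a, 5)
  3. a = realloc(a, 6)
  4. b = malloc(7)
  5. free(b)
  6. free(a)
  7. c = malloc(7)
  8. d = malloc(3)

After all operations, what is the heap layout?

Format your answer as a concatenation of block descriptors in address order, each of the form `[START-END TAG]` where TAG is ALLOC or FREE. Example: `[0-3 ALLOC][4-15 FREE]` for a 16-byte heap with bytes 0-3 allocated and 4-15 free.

Answer: [0-6 ALLOC][7-9 ALLOC][10-22 FREE]

Derivation:
Op 1: a = malloc(1) -> a = 0; heap: [0-0 ALLOC][1-22 FREE]
Op 2: a = realloc(a, 5) -> a = 0; heap: [0-4 ALLOC][5-22 FREE]
Op 3: a = realloc(a, 6) -> a = 0; heap: [0-5 ALLOC][6-22 FREE]
Op 4: b = malloc(7) -> b = 6; heap: [0-5 ALLOC][6-12 ALLOC][13-22 FREE]
Op 5: free(b) -> (freed b); heap: [0-5 ALLOC][6-22 FREE]
Op 6: free(a) -> (freed a); heap: [0-22 FREE]
Op 7: c = malloc(7) -> c = 0; heap: [0-6 ALLOC][7-22 FREE]
Op 8: d = malloc(3) -> d = 7; heap: [0-6 ALLOC][7-9 ALLOC][10-22 FREE]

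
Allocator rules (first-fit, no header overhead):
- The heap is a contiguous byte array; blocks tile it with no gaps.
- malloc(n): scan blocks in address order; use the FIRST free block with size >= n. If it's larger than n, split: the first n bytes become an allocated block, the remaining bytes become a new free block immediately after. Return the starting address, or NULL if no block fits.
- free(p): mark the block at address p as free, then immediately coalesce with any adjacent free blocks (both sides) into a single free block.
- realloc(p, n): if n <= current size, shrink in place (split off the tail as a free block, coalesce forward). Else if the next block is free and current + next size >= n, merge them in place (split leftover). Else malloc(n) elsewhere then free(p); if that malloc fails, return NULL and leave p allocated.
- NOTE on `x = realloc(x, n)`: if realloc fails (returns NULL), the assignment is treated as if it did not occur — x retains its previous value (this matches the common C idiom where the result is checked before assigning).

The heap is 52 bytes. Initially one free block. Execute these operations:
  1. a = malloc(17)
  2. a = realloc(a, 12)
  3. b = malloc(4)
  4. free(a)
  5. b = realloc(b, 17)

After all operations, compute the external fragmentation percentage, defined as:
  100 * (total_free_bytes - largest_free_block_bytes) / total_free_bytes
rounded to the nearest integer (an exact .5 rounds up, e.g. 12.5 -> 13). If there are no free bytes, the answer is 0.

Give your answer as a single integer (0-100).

Op 1: a = malloc(17) -> a = 0; heap: [0-16 ALLOC][17-51 FREE]
Op 2: a = realloc(a, 12) -> a = 0; heap: [0-11 ALLOC][12-51 FREE]
Op 3: b = malloc(4) -> b = 12; heap: [0-11 ALLOC][12-15 ALLOC][16-51 FREE]
Op 4: free(a) -> (freed a); heap: [0-11 FREE][12-15 ALLOC][16-51 FREE]
Op 5: b = realloc(b, 17) -> b = 12; heap: [0-11 FREE][12-28 ALLOC][29-51 FREE]
Free blocks: [12 23] total_free=35 largest=23 -> 100*(35-23)/35 = 1200/35 ≈ 34.286 -> rounds to 34

Answer: 34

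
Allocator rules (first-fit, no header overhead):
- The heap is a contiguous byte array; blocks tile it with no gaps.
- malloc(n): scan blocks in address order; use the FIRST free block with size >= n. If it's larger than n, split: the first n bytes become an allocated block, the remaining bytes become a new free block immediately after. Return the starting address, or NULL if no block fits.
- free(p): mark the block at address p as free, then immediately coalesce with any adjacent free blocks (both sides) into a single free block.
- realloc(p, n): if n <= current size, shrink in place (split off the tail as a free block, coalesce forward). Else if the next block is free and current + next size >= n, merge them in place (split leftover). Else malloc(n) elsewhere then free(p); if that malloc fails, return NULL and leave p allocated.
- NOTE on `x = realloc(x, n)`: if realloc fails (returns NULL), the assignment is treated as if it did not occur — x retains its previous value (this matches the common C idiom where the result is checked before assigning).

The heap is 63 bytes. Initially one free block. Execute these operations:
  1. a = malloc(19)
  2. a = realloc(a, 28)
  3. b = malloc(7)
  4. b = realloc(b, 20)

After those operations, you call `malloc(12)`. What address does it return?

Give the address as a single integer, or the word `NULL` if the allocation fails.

Op 1: a = malloc(19) -> a = 0; heap: [0-18 ALLOC][19-62 FREE]
Op 2: a = realloc(a, 28) -> a = 0; heap: [0-27 ALLOC][28-62 FREE]
Op 3: b = malloc(7) -> b = 28; heap: [0-27 ALLOC][28-34 ALLOC][35-62 FREE]
Op 4: b = realloc(b, 20) -> b = 28; heap: [0-27 ALLOC][28-47 ALLOC][48-62 FREE]
malloc(12): first-fit scan over [0-27 ALLOC][28-47 ALLOC][48-62 FREE] -> 48

Answer: 48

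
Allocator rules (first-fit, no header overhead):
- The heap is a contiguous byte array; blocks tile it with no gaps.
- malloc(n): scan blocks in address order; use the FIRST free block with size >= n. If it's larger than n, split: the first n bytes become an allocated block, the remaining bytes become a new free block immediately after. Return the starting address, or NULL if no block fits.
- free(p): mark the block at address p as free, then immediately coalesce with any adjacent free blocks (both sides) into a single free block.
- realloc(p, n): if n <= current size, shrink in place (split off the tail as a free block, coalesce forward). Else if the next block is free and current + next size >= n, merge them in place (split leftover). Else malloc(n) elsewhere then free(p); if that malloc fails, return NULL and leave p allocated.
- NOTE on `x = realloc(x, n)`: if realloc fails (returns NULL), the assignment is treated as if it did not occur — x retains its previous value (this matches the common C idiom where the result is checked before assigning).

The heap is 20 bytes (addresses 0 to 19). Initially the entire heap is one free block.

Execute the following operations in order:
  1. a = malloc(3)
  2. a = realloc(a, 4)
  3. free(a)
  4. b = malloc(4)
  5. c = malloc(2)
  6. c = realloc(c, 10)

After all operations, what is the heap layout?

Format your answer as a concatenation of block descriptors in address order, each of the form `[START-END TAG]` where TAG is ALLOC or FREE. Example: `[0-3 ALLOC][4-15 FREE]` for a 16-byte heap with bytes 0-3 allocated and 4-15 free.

Op 1: a = malloc(3) -> a = 0; heap: [0-2 ALLOC][3-19 FREE]
Op 2: a = realloc(a, 4) -> a = 0; heap: [0-3 ALLOC][4-19 FREE]
Op 3: free(a) -> (freed a); heap: [0-19 FREE]
Op 4: b = malloc(4) -> b = 0; heap: [0-3 ALLOC][4-19 FREE]
Op 5: c = malloc(2) -> c = 4; heap: [0-3 ALLOC][4-5 ALLOC][6-19 FREE]
Op 6: c = realloc(c, 10) -> c = 4; heap: [0-3 ALLOC][4-13 ALLOC][14-19 FREE]

Answer: [0-3 ALLOC][4-13 ALLOC][14-19 FREE]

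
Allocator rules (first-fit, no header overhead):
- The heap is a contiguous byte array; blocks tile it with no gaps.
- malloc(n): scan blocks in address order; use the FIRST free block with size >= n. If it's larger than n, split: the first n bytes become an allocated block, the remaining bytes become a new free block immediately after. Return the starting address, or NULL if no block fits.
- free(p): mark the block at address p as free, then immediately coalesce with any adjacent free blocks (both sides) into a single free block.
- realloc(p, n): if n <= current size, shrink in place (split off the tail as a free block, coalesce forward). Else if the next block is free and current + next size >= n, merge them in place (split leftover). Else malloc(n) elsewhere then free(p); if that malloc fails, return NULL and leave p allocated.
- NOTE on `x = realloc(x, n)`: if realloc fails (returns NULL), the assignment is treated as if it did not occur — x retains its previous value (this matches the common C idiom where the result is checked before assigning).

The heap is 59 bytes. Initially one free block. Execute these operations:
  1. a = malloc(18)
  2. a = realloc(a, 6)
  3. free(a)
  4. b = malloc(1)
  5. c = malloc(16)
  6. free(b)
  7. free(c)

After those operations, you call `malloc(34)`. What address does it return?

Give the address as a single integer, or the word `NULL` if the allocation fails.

Answer: 0

Derivation:
Op 1: a = malloc(18) -> a = 0; heap: [0-17 ALLOC][18-58 FREE]
Op 2: a = realloc(a, 6) -> a = 0; heap: [0-5 ALLOC][6-58 FREE]
Op 3: free(a) -> (freed a); heap: [0-58 FREE]
Op 4: b = malloc(1) -> b = 0; heap: [0-0 ALLOC][1-58 FREE]
Op 5: c = malloc(16) -> c = 1; heap: [0-0 ALLOC][1-16 ALLOC][17-58 FREE]
Op 6: free(b) -> (freed b); heap: [0-0 FREE][1-16 ALLOC][17-58 FREE]
Op 7: free(c) -> (freed c); heap: [0-58 FREE]
malloc(34): first-fit scan over [0-58 FREE] -> 0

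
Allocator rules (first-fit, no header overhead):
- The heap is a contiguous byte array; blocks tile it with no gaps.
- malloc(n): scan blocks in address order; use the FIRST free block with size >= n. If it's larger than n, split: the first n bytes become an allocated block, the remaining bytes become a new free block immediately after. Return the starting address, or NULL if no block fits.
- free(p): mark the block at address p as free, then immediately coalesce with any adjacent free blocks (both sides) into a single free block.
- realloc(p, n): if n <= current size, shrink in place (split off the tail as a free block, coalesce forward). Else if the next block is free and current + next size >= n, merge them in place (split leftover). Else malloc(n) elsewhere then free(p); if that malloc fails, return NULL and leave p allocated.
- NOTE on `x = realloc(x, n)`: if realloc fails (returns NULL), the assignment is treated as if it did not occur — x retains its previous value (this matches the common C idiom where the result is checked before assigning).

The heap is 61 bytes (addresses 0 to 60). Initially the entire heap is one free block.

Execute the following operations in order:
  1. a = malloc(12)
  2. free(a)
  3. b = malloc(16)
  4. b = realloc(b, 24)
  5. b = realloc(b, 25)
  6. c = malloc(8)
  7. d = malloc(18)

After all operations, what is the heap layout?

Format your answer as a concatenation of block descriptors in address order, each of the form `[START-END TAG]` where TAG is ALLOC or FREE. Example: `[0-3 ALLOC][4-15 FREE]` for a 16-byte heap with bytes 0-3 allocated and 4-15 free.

Op 1: a = malloc(12) -> a = 0; heap: [0-11 ALLOC][12-60 FREE]
Op 2: free(a) -> (freed a); heap: [0-60 FREE]
Op 3: b = malloc(16) -> b = 0; heap: [0-15 ALLOC][16-60 FREE]
Op 4: b = realloc(b, 24) -> b = 0; heap: [0-23 ALLOC][24-60 FREE]
Op 5: b = realloc(b, 25) -> b = 0; heap: [0-24 ALLOC][25-60 FREE]
Op 6: c = malloc(8) -> c = 25; heap: [0-24 ALLOC][25-32 ALLOC][33-60 FREE]
Op 7: d = malloc(18) -> d = 33; heap: [0-24 ALLOC][25-32 ALLOC][33-50 ALLOC][51-60 FREE]

Answer: [0-24 ALLOC][25-32 ALLOC][33-50 ALLOC][51-60 FREE]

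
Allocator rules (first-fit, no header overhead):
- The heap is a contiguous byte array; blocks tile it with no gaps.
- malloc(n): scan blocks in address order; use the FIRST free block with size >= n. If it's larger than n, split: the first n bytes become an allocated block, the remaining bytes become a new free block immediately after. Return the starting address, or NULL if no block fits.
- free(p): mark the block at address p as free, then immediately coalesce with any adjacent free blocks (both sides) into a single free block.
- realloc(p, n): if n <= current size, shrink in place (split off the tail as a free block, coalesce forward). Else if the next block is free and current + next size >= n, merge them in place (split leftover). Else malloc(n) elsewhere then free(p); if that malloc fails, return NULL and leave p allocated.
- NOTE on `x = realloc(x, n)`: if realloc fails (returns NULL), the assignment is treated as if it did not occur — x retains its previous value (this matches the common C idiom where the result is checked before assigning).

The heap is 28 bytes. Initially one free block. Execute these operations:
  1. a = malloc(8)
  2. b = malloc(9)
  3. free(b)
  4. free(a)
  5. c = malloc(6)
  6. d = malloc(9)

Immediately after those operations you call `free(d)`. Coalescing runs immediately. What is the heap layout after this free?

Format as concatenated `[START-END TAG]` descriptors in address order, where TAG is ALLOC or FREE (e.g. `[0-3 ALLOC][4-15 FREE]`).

Op 1: a = malloc(8) -> a = 0; heap: [0-7 ALLOC][8-27 FREE]
Op 2: b = malloc(9) -> b = 8; heap: [0-7 ALLOC][8-16 ALLOC][17-27 FREE]
Op 3: free(b) -> (freed b); heap: [0-7 ALLOC][8-27 FREE]
Op 4: free(a) -> (freed a); heap: [0-27 FREE]
Op 5: c = malloc(6) -> c = 0; heap: [0-5 ALLOC][6-27 FREE]
Op 6: d = malloc(9) -> d = 6; heap: [0-5 ALLOC][6-14 ALLOC][15-27 FREE]
free(d): d = 6 -> block [6-14 ALLOC]; mark free, coalesce with adjacent free neighbors -> [0-5 ALLOC][6-27 FREE]

Answer: [0-5 ALLOC][6-27 FREE]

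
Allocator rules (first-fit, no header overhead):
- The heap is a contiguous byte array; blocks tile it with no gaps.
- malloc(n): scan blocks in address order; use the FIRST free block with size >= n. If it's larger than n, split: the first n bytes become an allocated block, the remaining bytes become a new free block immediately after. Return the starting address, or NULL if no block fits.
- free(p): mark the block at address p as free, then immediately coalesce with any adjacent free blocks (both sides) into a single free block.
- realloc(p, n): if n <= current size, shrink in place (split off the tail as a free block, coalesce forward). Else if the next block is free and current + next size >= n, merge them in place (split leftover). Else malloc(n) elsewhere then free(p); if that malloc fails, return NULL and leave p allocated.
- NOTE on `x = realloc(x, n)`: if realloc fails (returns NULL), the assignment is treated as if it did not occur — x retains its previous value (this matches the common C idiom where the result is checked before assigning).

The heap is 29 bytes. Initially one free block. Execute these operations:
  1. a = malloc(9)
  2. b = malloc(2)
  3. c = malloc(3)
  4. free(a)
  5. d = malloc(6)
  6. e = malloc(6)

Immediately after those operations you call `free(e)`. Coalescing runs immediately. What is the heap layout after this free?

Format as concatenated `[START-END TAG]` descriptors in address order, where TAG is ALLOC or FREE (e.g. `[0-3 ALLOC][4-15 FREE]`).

Op 1: a = malloc(9) -> a = 0; heap: [0-8 ALLOC][9-28 FREE]
Op 2: b = malloc(2) -> b = 9; heap: [0-8 ALLOC][9-10 ALLOC][11-28 FREE]
Op 3: c = malloc(3) -> c = 11; heap: [0-8 ALLOC][9-10 ALLOC][11-13 ALLOC][14-28 FREE]
Op 4: free(a) -> (freed a); heap: [0-8 FREE][9-10 ALLOC][11-13 ALLOC][14-28 FREE]
Op 5: d = malloc(6) -> d = 0; heap: [0-5 ALLOC][6-8 FREE][9-10 ALLOC][11-13 ALLOC][14-28 FREE]
Op 6: e = malloc(6) -> e = 14; heap: [0-5 ALLOC][6-8 FREE][9-10 ALLOC][11-13 ALLOC][14-19 ALLOC][20-28 FREE]
free(e): e = 14 -> block [14-19 ALLOC]; mark free, coalesce with adjacent free neighbors -> [0-5 ALLOC][6-8 FREE][9-10 ALLOC][11-13 ALLOC][14-28 FREE]

Answer: [0-5 ALLOC][6-8 FREE][9-10 ALLOC][11-13 ALLOC][14-28 FREE]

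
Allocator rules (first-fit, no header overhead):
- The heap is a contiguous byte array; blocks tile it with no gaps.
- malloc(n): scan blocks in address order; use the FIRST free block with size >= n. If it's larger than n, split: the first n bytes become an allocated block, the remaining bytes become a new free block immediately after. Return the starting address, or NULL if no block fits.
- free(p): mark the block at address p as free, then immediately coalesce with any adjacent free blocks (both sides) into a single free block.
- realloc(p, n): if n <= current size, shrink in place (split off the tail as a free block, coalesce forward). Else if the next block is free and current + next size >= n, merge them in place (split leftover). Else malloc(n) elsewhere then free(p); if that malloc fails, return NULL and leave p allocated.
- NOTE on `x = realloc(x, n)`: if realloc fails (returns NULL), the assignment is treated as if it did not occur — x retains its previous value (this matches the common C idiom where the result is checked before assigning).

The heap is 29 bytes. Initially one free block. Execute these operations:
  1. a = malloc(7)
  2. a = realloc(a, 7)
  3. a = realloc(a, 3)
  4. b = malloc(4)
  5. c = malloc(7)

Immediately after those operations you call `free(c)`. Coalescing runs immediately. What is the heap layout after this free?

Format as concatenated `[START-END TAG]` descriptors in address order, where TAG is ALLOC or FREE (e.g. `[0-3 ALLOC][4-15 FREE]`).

Op 1: a = malloc(7) -> a = 0; heap: [0-6 ALLOC][7-28 FREE]
Op 2: a = realloc(a, 7) -> a = 0; heap: [0-6 ALLOC][7-28 FREE]
Op 3: a = realloc(a, 3) -> a = 0; heap: [0-2 ALLOC][3-28 FREE]
Op 4: b = malloc(4) -> b = 3; heap: [0-2 ALLOC][3-6 ALLOC][7-28 FREE]
Op 5: c = malloc(7) -> c = 7; heap: [0-2 ALLOC][3-6 ALLOC][7-13 ALLOC][14-28 FREE]
free(c): c = 7 -> block [7-13 ALLOC]; mark free, coalesce with adjacent free neighbors -> [0-2 ALLOC][3-6 ALLOC][7-28 FREE]

Answer: [0-2 ALLOC][3-6 ALLOC][7-28 FREE]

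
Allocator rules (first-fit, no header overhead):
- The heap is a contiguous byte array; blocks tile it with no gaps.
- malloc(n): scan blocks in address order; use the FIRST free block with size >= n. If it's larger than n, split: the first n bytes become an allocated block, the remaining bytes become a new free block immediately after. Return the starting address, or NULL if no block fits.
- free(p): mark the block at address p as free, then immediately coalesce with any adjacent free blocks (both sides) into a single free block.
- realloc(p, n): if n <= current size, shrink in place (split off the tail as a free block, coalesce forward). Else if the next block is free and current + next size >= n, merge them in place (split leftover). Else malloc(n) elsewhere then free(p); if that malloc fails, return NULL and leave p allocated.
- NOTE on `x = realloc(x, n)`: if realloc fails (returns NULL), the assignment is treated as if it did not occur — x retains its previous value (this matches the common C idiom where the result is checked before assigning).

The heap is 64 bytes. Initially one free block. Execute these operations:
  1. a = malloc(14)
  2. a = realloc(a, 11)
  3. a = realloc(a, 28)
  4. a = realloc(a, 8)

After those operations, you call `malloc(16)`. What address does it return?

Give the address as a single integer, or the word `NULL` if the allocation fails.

Op 1: a = malloc(14) -> a = 0; heap: [0-13 ALLOC][14-63 FREE]
Op 2: a = realloc(a, 11) -> a = 0; heap: [0-10 ALLOC][11-63 FREE]
Op 3: a = realloc(a, 28) -> a = 0; heap: [0-27 ALLOC][28-63 FREE]
Op 4: a = realloc(a, 8) -> a = 0; heap: [0-7 ALLOC][8-63 FREE]
malloc(16): first-fit scan over [0-7 ALLOC][8-63 FREE] -> 8

Answer: 8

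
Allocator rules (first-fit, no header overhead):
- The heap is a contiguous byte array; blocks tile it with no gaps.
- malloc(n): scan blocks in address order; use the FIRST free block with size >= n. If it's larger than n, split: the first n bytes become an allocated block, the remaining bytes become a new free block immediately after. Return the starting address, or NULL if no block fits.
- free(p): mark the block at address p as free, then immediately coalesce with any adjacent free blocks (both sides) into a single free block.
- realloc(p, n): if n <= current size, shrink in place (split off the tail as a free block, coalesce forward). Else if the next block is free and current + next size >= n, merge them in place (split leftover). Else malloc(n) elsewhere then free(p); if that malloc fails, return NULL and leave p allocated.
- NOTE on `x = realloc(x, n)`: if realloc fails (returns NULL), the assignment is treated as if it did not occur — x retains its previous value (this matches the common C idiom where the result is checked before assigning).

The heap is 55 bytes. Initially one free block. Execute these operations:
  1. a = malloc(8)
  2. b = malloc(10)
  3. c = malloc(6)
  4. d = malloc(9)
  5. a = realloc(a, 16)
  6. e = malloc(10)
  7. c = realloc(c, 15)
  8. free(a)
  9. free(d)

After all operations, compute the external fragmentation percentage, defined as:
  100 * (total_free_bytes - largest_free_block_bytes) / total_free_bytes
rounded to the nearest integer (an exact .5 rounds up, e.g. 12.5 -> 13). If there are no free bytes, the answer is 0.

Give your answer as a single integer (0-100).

Answer: 21

Derivation:
Op 1: a = malloc(8) -> a = 0; heap: [0-7 ALLOC][8-54 FREE]
Op 2: b = malloc(10) -> b = 8; heap: [0-7 ALLOC][8-17 ALLOC][18-54 FREE]
Op 3: c = malloc(6) -> c = 18; heap: [0-7 ALLOC][8-17 ALLOC][18-23 ALLOC][24-54 FREE]
Op 4: d = malloc(9) -> d = 24; heap: [0-7 ALLOC][8-17 ALLOC][18-23 ALLOC][24-32 ALLOC][33-54 FREE]
Op 5: a = realloc(a, 16) -> a = 33; heap: [0-7 FREE][8-17 ALLOC][18-23 ALLOC][24-32 ALLOC][33-48 ALLOC][49-54 FREE]
Op 6: e = malloc(10) -> e = NULL; heap: [0-7 FREE][8-17 ALLOC][18-23 ALLOC][24-32 ALLOC][33-48 ALLOC][49-54 FREE]
Op 7: c = realloc(c, 15) -> NULL (c unchanged); heap: [0-7 FREE][8-17 ALLOC][18-23 ALLOC][24-32 ALLOC][33-48 ALLOC][49-54 FREE]
Op 8: free(a) -> (freed a); heap: [0-7 FREE][8-17 ALLOC][18-23 ALLOC][24-32 ALLOC][33-54 FREE]
Op 9: free(d) -> (freed d); heap: [0-7 FREE][8-17 ALLOC][18-23 ALLOC][24-54 FREE]
Free blocks: [8 31] total_free=39 largest=31 -> 100*(39-31)/39 = 800/39 ≈ 20.513 -> rounds to 21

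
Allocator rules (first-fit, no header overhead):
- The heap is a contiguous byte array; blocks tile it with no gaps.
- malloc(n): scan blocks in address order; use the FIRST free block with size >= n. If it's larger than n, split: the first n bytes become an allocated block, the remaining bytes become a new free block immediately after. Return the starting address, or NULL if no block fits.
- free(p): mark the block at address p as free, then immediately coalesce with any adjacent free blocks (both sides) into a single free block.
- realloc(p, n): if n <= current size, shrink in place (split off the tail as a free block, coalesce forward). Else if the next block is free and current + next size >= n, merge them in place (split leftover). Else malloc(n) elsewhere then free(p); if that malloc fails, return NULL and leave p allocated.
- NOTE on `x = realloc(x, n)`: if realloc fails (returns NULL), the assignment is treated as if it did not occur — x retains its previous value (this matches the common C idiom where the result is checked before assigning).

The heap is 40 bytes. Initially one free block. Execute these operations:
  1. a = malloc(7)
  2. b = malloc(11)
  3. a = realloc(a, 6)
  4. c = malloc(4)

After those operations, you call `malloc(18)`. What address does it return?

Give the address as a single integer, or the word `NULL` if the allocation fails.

Answer: 22

Derivation:
Op 1: a = malloc(7) -> a = 0; heap: [0-6 ALLOC][7-39 FREE]
Op 2: b = malloc(11) -> b = 7; heap: [0-6 ALLOC][7-17 ALLOC][18-39 FREE]
Op 3: a = realloc(a, 6) -> a = 0; heap: [0-5 ALLOC][6-6 FREE][7-17 ALLOC][18-39 FREE]
Op 4: c = malloc(4) -> c = 18; heap: [0-5 ALLOC][6-6 FREE][7-17 ALLOC][18-21 ALLOC][22-39 FREE]
malloc(18): first-fit scan over [0-5 ALLOC][6-6 FREE][7-17 ALLOC][18-21 ALLOC][22-39 FREE] -> 22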